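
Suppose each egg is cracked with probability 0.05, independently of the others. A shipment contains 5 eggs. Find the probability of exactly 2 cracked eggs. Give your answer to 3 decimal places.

0.021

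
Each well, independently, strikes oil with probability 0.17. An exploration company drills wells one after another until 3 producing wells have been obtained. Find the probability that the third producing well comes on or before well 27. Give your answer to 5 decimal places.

Finishing within 27 wells ⇔ at least 3 successes in the first 27. With X ~ Binomial(27, 0.17), P(Y ≤ 27) = 1 − P(X ≤ 2).
  k=0: C(27,0)·0.17^0·0.83^27 = 0.0065329
  k=1: C(27,1)·0.17^1·0.83^26 = 0.0361279
  k=2: C(27,2)·0.17^2·0.83^25 = 0.0961961
1 − 0.1388569 = 0.8611431

0.86114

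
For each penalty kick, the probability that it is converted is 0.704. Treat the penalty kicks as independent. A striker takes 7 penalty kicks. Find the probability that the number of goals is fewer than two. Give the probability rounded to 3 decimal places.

0.004

X ~ Binomial(7, 0.704); P(X ≤ 1) = Σ C(7,k) p^k (1−p)^(7−k) over k:
  k=0: C(7,0)·0.704^0·0.296^7 = 0.00020
  k=1: C(7,1)·0.704^1·0.296^6 = 0.00331
Total = 0.00351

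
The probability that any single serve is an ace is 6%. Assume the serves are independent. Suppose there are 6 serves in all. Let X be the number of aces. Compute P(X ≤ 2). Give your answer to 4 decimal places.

0.9962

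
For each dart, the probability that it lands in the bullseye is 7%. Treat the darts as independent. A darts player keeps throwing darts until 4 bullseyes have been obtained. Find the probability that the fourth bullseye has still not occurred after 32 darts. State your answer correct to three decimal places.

Needing more than 32 darts ⇔ fewer than 4 successes in the first 32. With X ~ Binomial(32, 0.07), P(Y > 32) = P(X ≤ 3).
  k=0: C(32,0)·0.07^0·0.93^32 = 0.09805
  k=1: C(32,1)·0.07^1·0.93^31 = 0.23617
  k=2: C(32,2)·0.07^2·0.93^30 = 0.27553
  k=3: C(32,3)·0.07^3·0.93^29 = 0.20739
P(X ≤ 3) = 0.81713

0.817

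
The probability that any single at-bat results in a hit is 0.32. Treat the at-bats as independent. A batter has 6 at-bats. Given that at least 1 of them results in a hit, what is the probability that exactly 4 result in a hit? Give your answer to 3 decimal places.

0.081

X ~ Binomial(6, 0.32). Want P(X=4 | X≥1) = P(X=4) / P(X≥1).
P(X=4) = C(6,4)·0.32^4·0.68^2 = 0.07273
P(X≥1) = 1 − 0.09887 = 0.90113
Ratio = 0.07273 / 0.90113 = 0.08071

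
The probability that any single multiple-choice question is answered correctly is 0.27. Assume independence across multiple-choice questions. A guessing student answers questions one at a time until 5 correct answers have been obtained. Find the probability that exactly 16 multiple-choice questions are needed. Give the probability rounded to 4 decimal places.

0.0614

Y = trial on which the fifth success occurs; negative binomial, r=5, p=0.27.
P(Y=16) = C(15,4) · p^5 · (1−p)^11
= 1365 · 0.0014349 · 0.031373 = 0.061447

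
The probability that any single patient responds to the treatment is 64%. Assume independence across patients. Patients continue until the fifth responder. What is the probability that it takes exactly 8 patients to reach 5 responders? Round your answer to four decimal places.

Y = trial on which the fifth success occurs; negative binomial, r=5, p=0.64.
P(Y=8) = C(7,4) · p^5 · (1−p)^3
= 35 · 0.10737 · 0.046656 = 0.175338

0.1753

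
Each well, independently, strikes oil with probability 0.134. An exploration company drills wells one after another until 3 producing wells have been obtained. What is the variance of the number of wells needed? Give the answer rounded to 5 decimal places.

Y = total wells until the third success; negative binomial with r=3, p=0.134.
Var(Y) = r(1−p)/p² = 3·0.866 / 0.134² = 144.6870127

144.68701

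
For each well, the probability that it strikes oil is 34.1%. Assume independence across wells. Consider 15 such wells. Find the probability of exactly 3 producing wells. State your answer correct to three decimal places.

X ~ Binomial(n=15, p=0.341).
P(X=3) = C(15,3) · p^3 · (1−p)^12
= 455 · 0.039652 · 0.0067085 = 0.12103

0.121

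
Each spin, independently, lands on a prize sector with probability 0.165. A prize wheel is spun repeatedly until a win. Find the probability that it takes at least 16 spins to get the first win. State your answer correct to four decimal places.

Y = number of spins to the first success; geometric, p = 0.165.
P(Y > 15) = P(first 15 all fail) = (1−p)^15 = 0.066880

0.0669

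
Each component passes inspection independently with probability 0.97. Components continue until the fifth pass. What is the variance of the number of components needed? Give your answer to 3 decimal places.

Y = total components until the fifth success; negative binomial with r=5, p=0.97.
Var(Y) = r(1−p)/p² = 5·0.03 / 0.97² = 0.15942

0.159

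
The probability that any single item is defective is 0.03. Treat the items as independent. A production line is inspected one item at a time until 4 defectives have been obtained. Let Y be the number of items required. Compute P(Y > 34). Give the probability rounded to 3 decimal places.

Needing more than 34 items ⇔ fewer than 4 successes in the first 34. With X ~ Binomial(34, 0.03), P(Y > 34) = P(X ≤ 3).
  k=0: C(34,0)·0.03^0·0.97^34 = 0.35501
  k=1: C(34,1)·0.03^1·0.97^33 = 0.37331
  k=2: C(34,2)·0.03^2·0.97^32 = 0.19050
  k=3: C(34,3)·0.03^3·0.97^31 = 0.06285
P(X ≤ 3) = 0.98167

0.982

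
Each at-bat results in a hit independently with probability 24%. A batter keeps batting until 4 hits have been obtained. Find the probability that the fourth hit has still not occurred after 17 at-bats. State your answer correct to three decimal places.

Needing more than 17 at-bats ⇔ fewer than 4 successes in the first 17. With X ~ Binomial(17, 0.24), P(Y > 17) = P(X ≤ 3).
  k=0: C(17,0)·0.24^0·0.76^17 = 0.00942
  k=1: C(17,1)·0.24^1·0.76^16 = 0.05054
  k=2: C(17,2)·0.24^2·0.76^15 = 0.12769
  k=3: C(17,3)·0.24^3·0.76^14 = 0.20162
P(X ≤ 3) = 0.38927

0.389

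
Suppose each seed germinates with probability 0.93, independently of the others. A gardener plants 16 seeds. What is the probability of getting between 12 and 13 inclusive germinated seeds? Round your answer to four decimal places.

0.0931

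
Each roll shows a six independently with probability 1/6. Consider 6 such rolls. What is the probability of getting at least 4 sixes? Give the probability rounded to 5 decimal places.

0.00870

X ~ Binomial(6, 0.166667); P(X ≥ 4) = Σ C(6,k) p^k (1−p)^(6−k) over k:
  k=4: C(6,4)·0.166667^4·0.833333^2 = 0.0080376
  k=5: C(6,5)·0.166667^5·0.833333^1 = 0.0006430
  k=6: C(6,6)·0.166667^6·0.833333^0 = 0.0000214
Total = 0.0087020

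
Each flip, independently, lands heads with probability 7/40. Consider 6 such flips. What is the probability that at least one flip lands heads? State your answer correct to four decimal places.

0.6847

P(at least one) = 1 − P(none) = 1 − (1 − 0.175)^6
= 1 − 0.315300 = 0.684700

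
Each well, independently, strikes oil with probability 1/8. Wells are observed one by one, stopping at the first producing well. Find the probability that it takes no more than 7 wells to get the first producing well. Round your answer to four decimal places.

0.6073

Y = number of wells to the first success; geometric, p = 0.125.
P(Y ≤ 7) = 1 − (1−p)^7 = 1 − 0.392696 = 0.607304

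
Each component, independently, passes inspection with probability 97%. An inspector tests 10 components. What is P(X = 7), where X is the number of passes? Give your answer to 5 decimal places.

0.00262

X ~ Binomial(n=10, p=0.97).
P(X=7) = C(10,7) · p^7 · (1−p)^3
= 120 · 0.80798 · 2.7e-05 = 0.0026179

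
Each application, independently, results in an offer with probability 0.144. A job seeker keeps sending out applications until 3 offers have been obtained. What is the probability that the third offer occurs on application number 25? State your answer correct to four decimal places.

Y = trial on which the third success occurs; negative binomial, r=3, p=0.144.
P(Y=25) = C(24,2) · p^3 · (1−p)^22
= 276 · 0.002986 · 0.032691 = 0.026941

0.0269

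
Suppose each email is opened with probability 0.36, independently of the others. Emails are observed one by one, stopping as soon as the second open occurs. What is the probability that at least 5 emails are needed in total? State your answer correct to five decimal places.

0.54526

Needing more than 4 emails ⇔ fewer than 2 successes in the first 4. With X ~ Binomial(4, 0.36), P(Y > 4) = P(X ≤ 1).
  k=0: C(4,0)·0.36^0·0.64^4 = 0.1677722
  k=1: C(4,1)·0.36^1·0.64^3 = 0.3774874
P(X ≤ 1) = 0.5452595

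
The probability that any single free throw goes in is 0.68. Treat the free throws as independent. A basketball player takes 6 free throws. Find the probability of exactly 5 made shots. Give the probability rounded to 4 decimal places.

X ~ Binomial(n=6, p=0.68).
P(X=5) = C(6,5) · p^5 · (1−p)^1
= 6 · 0.14539 · 0.32 = 0.279155

0.2792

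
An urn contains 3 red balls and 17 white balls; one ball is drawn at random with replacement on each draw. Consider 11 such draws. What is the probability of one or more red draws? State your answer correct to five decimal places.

0.83266

P(at least one) = 1 − P(none) = 1 − (1 − 0.15)^11
= 1 − 0.1673432 = 0.8326568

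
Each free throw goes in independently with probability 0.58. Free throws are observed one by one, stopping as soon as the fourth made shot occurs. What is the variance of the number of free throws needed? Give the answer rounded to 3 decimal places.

4.994

Y = total free throws until the fourth success; negative binomial with r=4, p=0.58.
Var(Y) = r(1−p)/p² = 4·0.42 / 0.58² = 4.99405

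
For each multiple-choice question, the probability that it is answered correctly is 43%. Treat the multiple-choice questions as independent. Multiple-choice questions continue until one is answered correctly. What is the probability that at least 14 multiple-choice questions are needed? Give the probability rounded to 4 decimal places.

0.0007

Y = number of multiple-choice questions to the first success; geometric, p = 0.43.
P(Y > 13) = P(first 13 all fail) = (1−p)^13 = 0.000670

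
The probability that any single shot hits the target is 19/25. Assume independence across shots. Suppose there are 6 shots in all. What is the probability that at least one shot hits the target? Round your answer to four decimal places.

0.9998

P(at least one) = 1 − P(none) = 1 − (1 − 0.76)^6
= 1 − 0.000191 = 0.999809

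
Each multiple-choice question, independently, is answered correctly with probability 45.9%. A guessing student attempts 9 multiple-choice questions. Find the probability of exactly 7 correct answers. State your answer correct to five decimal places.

0.04523

X ~ Binomial(n=9, p=0.459).
P(X=7) = C(9,7) · p^7 · (1−p)^2
= 36 · 0.0042923 · 0.29268 = 0.0452258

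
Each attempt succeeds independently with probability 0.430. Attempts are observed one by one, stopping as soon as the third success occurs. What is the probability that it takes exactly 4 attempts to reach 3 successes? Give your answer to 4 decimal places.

Y = trial on which the third success occurs; negative binomial, r=3, p=0.43.
P(Y=4) = C(3,2) · p^3 · (1−p)^1
= 3 · 0.079507 · 0.57 = 0.135957

0.1360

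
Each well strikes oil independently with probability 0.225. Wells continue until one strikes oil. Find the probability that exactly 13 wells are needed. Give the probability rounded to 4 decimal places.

Geometric (trials to first success), p = 0.225.
P(Y = 13) = (1−p)^12 · p = 0.046948 · 0.225 = 0.010563

0.0106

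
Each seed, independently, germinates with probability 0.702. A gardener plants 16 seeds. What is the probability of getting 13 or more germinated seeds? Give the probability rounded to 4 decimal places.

X ~ Binomial(16, 0.702); P(X ≥ 13) = Σ C(16,k) p^k (1−p)^(16−k) over k:
  k=13: C(16,13)·0.702^13·0.298^3 = 0.149011
  k=14: C(16,14)·0.702^14·0.298^2 = 0.075220
  k=15: C(16,15)·0.702^15·0.298^1 = 0.023626
  k=16: C(16,16)·0.702^16·0.298^0 = 0.003479
Total = 0.251336

0.2513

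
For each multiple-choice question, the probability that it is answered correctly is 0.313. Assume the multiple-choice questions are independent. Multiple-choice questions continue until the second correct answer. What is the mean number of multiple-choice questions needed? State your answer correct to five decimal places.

6.38978

Y = total multiple-choice questions until the second success; negative binomial with r=2, p=0.313.
E[Y] = r / p = 2 / 0.313 = 6.3897764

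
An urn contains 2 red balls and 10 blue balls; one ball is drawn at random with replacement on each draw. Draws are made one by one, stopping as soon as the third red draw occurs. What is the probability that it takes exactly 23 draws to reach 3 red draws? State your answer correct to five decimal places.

Y = trial on which the third success occurs; negative binomial, r=3, p=0.166667.
P(Y=23) = C(22,2) · p^3 · (1−p)^20
= 231 · 0.0046296 · 0.026084 = 0.0278954

0.02790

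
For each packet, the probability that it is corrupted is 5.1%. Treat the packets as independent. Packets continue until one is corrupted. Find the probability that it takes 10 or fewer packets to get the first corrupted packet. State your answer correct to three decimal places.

0.408

Y = number of packets to the first success; geometric, p = 0.051.
P(Y ≤ 10) = 1 − (1−p)^10 = 1 − 0.59246 = 0.40754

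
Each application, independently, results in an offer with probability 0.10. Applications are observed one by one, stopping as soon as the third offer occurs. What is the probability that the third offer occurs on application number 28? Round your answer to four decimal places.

Y = trial on which the third success occurs; negative binomial, r=3, p=0.10.
P(Y=28) = C(27,2) · p^3 · (1−p)^25
= 351 · 0.001 · 0.07179 = 0.025198

0.0252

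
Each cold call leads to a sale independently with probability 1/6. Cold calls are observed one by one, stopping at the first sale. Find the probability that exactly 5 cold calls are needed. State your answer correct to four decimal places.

Geometric (trials to first success), p = 0.166667.
P(Y = 5) = (1−p)^4 · p = 0.48225 · 0.166667 = 0.080376

0.0804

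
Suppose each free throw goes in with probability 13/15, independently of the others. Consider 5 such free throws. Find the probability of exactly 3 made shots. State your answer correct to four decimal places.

0.1157

X ~ Binomial(n=5, p=0.866667).
P(X=3) = C(5,3) · p^3 · (1−p)^2
= 10 · 0.65096 · 0.017778 = 0.115727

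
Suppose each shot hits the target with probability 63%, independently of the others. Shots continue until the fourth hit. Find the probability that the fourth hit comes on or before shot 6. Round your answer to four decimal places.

Finishing within 6 shots ⇔ at least 4 successes in the first 6. With X ~ Binomial(6, 0.63), P(Y ≤ 6) = 1 − P(X ≤ 3).
  k=0: C(6,0)·0.63^0·0.37^6 = 0.002566
  k=1: C(6,1)·0.63^1·0.37^5 = 0.026212
  k=2: C(6,2)·0.63^2·0.37^4 = 0.111578
  k=3: C(6,3)·0.63^3·0.37^3 = 0.253313
1 − 0.393669 = 0.606331

0.6063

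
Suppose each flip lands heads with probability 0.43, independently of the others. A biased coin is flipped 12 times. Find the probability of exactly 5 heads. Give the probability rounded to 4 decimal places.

X ~ Binomial(n=12, p=0.43).
P(X=5) = C(12,5) · p^5 · (1−p)^7
= 792 · 0.014701 · 0.019549 = 0.227610

0.2276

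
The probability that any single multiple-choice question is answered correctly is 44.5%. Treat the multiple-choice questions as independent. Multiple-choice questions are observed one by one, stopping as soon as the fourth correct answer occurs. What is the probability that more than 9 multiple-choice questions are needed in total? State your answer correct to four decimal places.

0.3730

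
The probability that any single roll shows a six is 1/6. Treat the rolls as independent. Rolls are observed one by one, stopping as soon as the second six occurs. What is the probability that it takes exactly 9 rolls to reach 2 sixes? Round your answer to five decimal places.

0.06202

Y = trial on which the second success occurs; negative binomial, r=2, p=0.166667.
P(Y=9) = C(8,1) · p^2 · (1−p)^7
= 8 · 0.027778 · 0.27908 = 0.0620181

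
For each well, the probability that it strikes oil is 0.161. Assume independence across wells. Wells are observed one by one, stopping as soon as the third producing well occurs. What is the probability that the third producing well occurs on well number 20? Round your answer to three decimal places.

Y = trial on which the third success occurs; negative binomial, r=3, p=0.161.
P(Y=20) = C(19,2) · p^3 · (1−p)^17
= 171 · 0.0041733 · 0.050577 = 0.03609

0.036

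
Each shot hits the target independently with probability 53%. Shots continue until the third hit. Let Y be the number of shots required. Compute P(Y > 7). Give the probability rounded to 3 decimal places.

Needing more than 7 shots ⇔ fewer than 3 successes in the first 7. With X ~ Binomial(7, 0.53), P(Y > 7) = P(X ≤ 2).
  k=0: C(7,0)·0.53^0·0.47^7 = 0.00507
  k=1: C(7,1)·0.53^1·0.47^6 = 0.03999
  k=2: C(7,2)·0.53^2·0.47^5 = 0.13529
P(X ≤ 2) = 0.18035

0.180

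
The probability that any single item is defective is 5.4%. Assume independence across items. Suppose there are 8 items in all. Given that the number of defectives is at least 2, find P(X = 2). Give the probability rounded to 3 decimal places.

0.891

X ~ Binomial(8, 0.054). Want P(X=2 | X≥2) = P(X=2) / P(X≥2).
P(X=2) = C(8,2)·0.054^2·0.946^6 = 0.05852
P(X≥2) = 1 − 0.64140 − 0.29290 = 0.06570
Ratio = 0.05852 / 0.06570 = 0.89071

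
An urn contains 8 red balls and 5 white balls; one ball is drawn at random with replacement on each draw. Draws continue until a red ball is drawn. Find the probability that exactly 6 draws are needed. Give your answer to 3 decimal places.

Geometric (trials to first success), p = 0.615385.
P(Y = 6) = (1−p)^5 · p = 0.0084165 · 0.615385 = 0.00518

0.005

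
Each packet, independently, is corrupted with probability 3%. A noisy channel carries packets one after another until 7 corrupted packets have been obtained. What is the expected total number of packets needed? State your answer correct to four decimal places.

233.3333

Y = total packets until the seventh success; negative binomial with r=7, p=0.03.
E[Y] = r / p = 7 / 0.03 = 233.333333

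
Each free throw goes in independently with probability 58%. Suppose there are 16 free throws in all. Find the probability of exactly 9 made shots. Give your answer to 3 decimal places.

X ~ Binomial(n=16, p=0.58).
P(X=9) = C(16,9) · p^9 · (1−p)^7
= 11440 · 0.0074277 · 0.0023054 = 0.19589

0.196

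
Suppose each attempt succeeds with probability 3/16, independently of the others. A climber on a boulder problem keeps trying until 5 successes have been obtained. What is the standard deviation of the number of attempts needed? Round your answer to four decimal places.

10.7497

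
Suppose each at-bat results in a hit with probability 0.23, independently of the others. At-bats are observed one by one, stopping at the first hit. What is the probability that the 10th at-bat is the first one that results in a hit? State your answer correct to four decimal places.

0.0219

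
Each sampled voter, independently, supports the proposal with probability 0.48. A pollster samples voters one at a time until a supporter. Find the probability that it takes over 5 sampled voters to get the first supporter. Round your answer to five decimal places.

Y = number of sampled voters to the first success; geometric, p = 0.48.
P(Y > 5) = P(first 5 all fail) = (1−p)^5 = 0.0380204

0.03802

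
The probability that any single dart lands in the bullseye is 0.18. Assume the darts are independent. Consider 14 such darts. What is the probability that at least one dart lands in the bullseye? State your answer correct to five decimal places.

0.93786

P(at least one) = 1 − P(none) = 1 − (1 − 0.18)^14
= 1 − 0.0621432 = 0.9378568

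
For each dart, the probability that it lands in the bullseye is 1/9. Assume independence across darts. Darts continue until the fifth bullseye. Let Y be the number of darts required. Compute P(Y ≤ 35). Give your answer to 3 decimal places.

Finishing within 35 darts ⇔ at least 5 successes in the first 35. With X ~ Binomial(35, 0.111111), P(Y ≤ 35) = 1 − P(X ≤ 4).
  k=0: C(35,0)·0.111111^0·0.888889^35 = 0.01621
  k=1: C(35,1)·0.111111^1·0.888889^34 = 0.07090
  k=2: C(35,2)·0.111111^2·0.888889^33 = 0.15066
  k=3: C(35,3)·0.111111^3·0.888889^32 = 0.20716
  k=4: C(35,4)·0.111111^4·0.888889^31 = 0.20716
1 − 0.65208 = 0.34792

0.348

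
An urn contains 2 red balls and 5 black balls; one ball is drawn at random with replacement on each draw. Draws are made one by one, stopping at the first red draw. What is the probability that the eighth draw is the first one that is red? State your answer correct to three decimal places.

Geometric (trials to first success), p = 0.285714.
P(Y = 8) = (1−p)^7 · p = 0.094865 · 0.285714 = 0.02710

0.027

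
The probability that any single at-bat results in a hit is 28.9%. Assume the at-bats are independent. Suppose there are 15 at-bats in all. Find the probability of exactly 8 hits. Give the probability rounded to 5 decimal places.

X ~ Binomial(n=15, p=0.289).
P(X=8) = C(15,8) · p^8 · (1−p)^7
= 6435 · 4.8661e-05 · 0.091852 = 0.0287620

0.02876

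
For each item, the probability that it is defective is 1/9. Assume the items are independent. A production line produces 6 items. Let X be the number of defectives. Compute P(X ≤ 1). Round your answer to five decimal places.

0.86322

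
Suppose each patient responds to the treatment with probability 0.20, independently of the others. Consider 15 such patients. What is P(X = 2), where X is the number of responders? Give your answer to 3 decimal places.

0.231

X ~ Binomial(n=15, p=0.20).
P(X=2) = C(15,2) · p^2 · (1−p)^13
= 105 · 0.04 · 0.054976 = 0.23090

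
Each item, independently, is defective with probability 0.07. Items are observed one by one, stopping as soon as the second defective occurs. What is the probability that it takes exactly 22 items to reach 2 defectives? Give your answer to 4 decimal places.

Y = trial on which the second success occurs; negative binomial, r=2, p=0.07.
P(Y=22) = C(21,1) · p^2 · (1−p)^20
= 21 · 0.0049 · 0.23424 = 0.024103

0.0241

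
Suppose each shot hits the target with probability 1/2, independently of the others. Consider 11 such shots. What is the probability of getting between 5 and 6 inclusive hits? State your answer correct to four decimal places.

X ~ Binomial(11, 0.50); P(5 ≤ X ≤ 6) = Σ C(11,k) p^k (1−p)^(11−k) over k:
  k=5: C(11,5)·0.50^5·0.50^6 = 0.225586
  k=6: C(11,6)·0.50^6·0.50^5 = 0.225586
Total = 0.451172

0.4512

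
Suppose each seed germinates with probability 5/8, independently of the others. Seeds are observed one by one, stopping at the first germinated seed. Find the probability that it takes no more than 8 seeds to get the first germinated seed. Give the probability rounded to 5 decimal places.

0.99961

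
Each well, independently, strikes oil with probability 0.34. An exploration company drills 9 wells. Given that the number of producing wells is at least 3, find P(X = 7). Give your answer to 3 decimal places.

0.013

X ~ Binomial(9, 0.34). Want P(X=7 | X≥3) = P(X=7) / P(X≥3).
P(X=7) = C(9,7)·0.34^7·0.66^2 = 0.00824
P(X≥3) = 1 − 0.02376 − 0.11017 − 0.22702 = 0.63904
Ratio = 0.00824 / 0.63904 = 0.01289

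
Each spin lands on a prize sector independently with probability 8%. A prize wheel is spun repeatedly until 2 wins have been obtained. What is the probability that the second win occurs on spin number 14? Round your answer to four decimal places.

Y = trial on which the second success occurs; negative binomial, r=2, p=0.08.
P(Y=14) = C(13,1) · p^2 · (1−p)^12
= 13 · 0.0064 · 0.36767 = 0.030590

0.0306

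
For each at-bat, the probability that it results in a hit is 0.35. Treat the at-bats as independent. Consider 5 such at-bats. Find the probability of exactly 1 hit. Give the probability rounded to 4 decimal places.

0.3124

X ~ Binomial(n=5, p=0.35).
P(X=1) = C(5,1) · p^1 · (1−p)^4
= 5 · 0.35 · 0.17851 = 0.312386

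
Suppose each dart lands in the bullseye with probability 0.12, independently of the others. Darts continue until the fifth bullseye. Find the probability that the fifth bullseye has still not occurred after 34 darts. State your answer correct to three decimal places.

Needing more than 34 darts ⇔ fewer than 5 successes in the first 34. With X ~ Binomial(34, 0.12), P(Y > 34) = P(X ≤ 4).
  k=0: C(34,0)·0.12^0·0.88^34 = 0.01295
  k=1: C(34,1)·0.12^1·0.88^33 = 0.06006
  k=2: C(34,2)·0.12^2·0.88^32 = 0.13514
  k=3: C(34,3)·0.12^3·0.88^31 = 0.19656
  k=4: C(34,4)·0.12^4·0.88^30 = 0.20773
P(X ≤ 4) = 0.61244

0.612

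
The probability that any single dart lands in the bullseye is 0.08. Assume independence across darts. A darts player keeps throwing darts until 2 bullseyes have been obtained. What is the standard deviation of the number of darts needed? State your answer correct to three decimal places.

Y = total darts until the second success; negative binomial with r=2, p=0.08.
SD(Y) = √[r(1−p)/p²] = √(287.50000) = 16.95582

16.956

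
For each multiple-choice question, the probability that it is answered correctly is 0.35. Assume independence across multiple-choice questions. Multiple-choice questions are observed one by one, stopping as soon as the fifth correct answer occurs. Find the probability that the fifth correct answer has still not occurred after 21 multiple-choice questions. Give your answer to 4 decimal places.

Needing more than 21 multiple-choice questions ⇔ fewer than 5 successes in the first 21. With X ~ Binomial(21, 0.35), P(Y > 21) = P(X ≤ 4).
  k=0: C(21,0)·0.35^0·0.65^21 = 0.000118
  k=1: C(21,1)·0.35^1·0.65^20 = 0.001332
  k=2: C(21,2)·0.35^2·0.65^19 = 0.007173
  k=3: C(21,3)·0.35^3·0.65^18 = 0.024462
  k=4: C(21,4)·0.35^4·0.65^17 = 0.059274
P(X ≤ 4) = 0.092359

0.0924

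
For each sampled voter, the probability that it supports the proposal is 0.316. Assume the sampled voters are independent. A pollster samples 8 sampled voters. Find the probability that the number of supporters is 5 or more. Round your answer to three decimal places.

0.071

X ~ Binomial(8, 0.316); P(X ≥ 5) = Σ C(8,k) p^k (1−p)^(8−k) over k:
  k=5: C(8,5)·0.316^5·0.684^3 = 0.05647
  k=6: C(8,6)·0.316^6·0.684^2 = 0.01304
  k=7: C(8,7)·0.316^7·0.684^1 = 0.00172
  k=8: C(8,8)·0.316^8·0.684^0 = 0.00010
Total = 0.07133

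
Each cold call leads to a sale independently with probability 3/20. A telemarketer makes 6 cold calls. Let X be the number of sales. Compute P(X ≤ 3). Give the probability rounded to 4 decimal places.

0.9941

X ~ Binomial(6, 0.15); P(X ≤ 3) = Σ C(6,k) p^k (1−p)^(6−k) over k:
  k=0: C(6,0)·0.15^0·0.85^6 = 0.377150
  k=1: C(6,1)·0.15^1·0.85^5 = 0.399335
  k=2: C(6,2)·0.15^2·0.85^4 = 0.176177
  k=3: C(6,3)·0.15^3·0.85^3 = 0.041453
Total = 0.994115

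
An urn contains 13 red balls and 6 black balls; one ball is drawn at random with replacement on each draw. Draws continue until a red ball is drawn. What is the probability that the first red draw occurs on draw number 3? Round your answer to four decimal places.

Geometric (trials to first success), p = 0.684211.
P(Y = 3) = (1−p)^2 · p = 0.099723 · 0.684211 = 0.068232

0.0682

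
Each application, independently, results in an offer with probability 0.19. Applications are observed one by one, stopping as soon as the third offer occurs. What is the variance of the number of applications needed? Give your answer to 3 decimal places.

67.313

Y = total applications until the third success; negative binomial with r=3, p=0.19.
Var(Y) = r(1−p)/p² = 3·0.81 / 0.19² = 67.31302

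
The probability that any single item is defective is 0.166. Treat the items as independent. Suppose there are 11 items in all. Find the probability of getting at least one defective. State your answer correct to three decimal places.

0.864

P(at least one) = 1 − P(none) = 1 − (1 − 0.166)^11
= 1 − 0.13578 = 0.86422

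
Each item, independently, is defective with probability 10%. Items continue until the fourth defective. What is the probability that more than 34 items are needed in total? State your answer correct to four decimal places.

0.5538

Needing more than 34 items ⇔ fewer than 4 successes in the first 34. With X ~ Binomial(34, 0.10), P(Y > 34) = P(X ≤ 3).
  k=0: C(34,0)·0.10^0·0.90^34 = 0.027813
  k=1: C(34,1)·0.10^1·0.90^33 = 0.105071
  k=2: C(34,2)·0.10^2·0.90^32 = 0.192630
  k=3: C(34,3)·0.10^3·0.90^31 = 0.228302
P(X ≤ 3) = 0.553815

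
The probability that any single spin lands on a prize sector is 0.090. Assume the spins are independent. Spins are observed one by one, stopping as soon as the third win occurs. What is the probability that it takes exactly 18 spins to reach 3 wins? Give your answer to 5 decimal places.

Y = trial on which the third success occurs; negative binomial, r=3, p=0.09.
P(Y=18) = C(17,2) · p^3 · (1−p)^15
= 136 · 0.000729 · 0.24301 = 0.0240928

0.02409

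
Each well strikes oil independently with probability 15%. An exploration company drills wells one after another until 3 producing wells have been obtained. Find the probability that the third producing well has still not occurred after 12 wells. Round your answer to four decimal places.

0.7358

Needing more than 12 wells ⇔ fewer than 3 successes in the first 12. With X ~ Binomial(12, 0.15), P(Y > 12) = P(X ≤ 2).
  k=0: C(12,0)·0.15^0·0.85^12 = 0.142242
  k=1: C(12,1)·0.15^1·0.85^11 = 0.301218
  k=2: C(12,2)·0.15^2·0.85^10 = 0.292358
P(X ≤ 2) = 0.735818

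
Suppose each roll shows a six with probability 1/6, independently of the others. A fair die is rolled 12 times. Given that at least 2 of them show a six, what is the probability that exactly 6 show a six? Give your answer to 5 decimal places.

X ~ Binomial(12, 0.166667). Want P(X=6 | X≥2) = P(X=6) / P(X≥2).
P(X=6) = C(12,6)·0.166667^6·0.833333^6 = 0.0066325
P(X≥2) = 1 − 0.1121567 − 0.2691760 = 0.6186674
Ratio = 0.0066325 / 0.6186674 = 0.0107206

0.01072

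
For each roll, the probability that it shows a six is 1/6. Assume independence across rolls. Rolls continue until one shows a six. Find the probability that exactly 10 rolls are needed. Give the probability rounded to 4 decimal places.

0.0323

Geometric (trials to first success), p = 0.166667.
P(Y = 10) = (1−p)^9 · p = 0.19381 · 0.166667 = 0.032301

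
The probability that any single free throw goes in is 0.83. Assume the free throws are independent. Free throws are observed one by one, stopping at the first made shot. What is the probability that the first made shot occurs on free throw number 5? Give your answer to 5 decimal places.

Geometric (trials to first success), p = 0.83.
P(Y = 5) = (1−p)^4 · p = 0.00083521 · 0.83 = 0.0006932

0.00069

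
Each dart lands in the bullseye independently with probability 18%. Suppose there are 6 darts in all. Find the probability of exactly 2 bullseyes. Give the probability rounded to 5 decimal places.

X ~ Binomial(n=6, p=0.18).
P(X=2) = C(6,2) · p^2 · (1−p)^4
= 15 · 0.0324 · 0.45212 = 0.2197312

0.21973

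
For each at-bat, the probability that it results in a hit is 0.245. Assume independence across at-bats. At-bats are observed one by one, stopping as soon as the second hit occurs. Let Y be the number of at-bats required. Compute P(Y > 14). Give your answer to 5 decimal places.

Needing more than 14 at-bats ⇔ fewer than 2 successes in the first 14. With X ~ Binomial(14, 0.245), P(Y > 14) = P(X ≤ 1).
  k=0: C(14,0)·0.245^0·0.755^14 = 0.0195550
  k=1: C(14,1)·0.245^1·0.755^13 = 0.0888392
P(X ≤ 1) = 0.1083941

0.10839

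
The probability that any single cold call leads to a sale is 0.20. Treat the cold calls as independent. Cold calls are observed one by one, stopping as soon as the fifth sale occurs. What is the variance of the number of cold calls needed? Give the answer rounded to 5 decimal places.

Y = total cold calls until the fifth success; negative binomial with r=5, p=0.20.
Var(Y) = r(1−p)/p² = 5·0.80 / 0.20² = 100.0000000

100.00000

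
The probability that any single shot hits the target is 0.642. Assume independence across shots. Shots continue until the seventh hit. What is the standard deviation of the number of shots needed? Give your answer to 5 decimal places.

Y = total shots until the seventh success; negative binomial with r=7, p=0.642.
SD(Y) = √[r(1−p)/p²] = √(6.0801040) = 2.4657867

2.46579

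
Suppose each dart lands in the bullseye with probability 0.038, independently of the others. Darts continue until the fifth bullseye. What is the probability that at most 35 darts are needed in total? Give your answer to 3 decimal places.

Finishing within 35 darts ⇔ at least 5 successes in the first 35. With X ~ Binomial(35, 0.038), P(Y ≤ 35) = 1 − P(X ≤ 4).
  k=0: C(35,0)·0.038^0·0.962^35 = 0.25771
  k=1: C(35,1)·0.038^1·0.962^34 = 0.35629
  k=2: C(35,2)·0.038^2·0.962^33 = 0.23926
  k=3: C(35,3)·0.038^3·0.962^32 = 0.10396
  k=4: C(35,4)·0.038^4·0.962^31 = 0.03285
1 − 0.99006 = 0.00994

0.010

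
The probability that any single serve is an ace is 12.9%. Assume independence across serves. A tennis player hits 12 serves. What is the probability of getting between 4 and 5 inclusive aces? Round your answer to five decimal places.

X ~ Binomial(12, 0.129); P(4 ≤ X ≤ 5) = Σ C(12,k) p^k (1−p)^(12−k) over k:
  k=4: C(12,4)·0.129^4·0.871^8 = 0.0454056
  k=5: C(12,5)·0.129^5·0.871^7 = 0.0107597
Total = 0.0561653

0.05617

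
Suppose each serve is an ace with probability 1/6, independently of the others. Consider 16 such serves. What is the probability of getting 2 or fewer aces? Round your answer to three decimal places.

0.487

X ~ Binomial(16, 0.166667); P(X ≤ 2) = Σ C(16,k) p^k (1−p)^(16−k) over k:
  k=0: C(16,0)·0.166667^0·0.833333^16 = 0.05409
  k=1: C(16,1)·0.166667^1·0.833333^15 = 0.17308
  k=2: C(16,2)·0.166667^2·0.833333^14 = 0.25962
Total = 0.48679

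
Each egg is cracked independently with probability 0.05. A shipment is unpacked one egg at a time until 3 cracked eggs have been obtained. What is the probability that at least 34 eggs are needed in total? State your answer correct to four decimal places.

Needing more than 33 eggs ⇔ fewer than 3 successes in the first 33. With X ~ Binomial(33, 0.05), P(Y > 33) = P(X ≤ 2).
  k=0: C(33,0)·0.05^0·0.95^33 = 0.184026
  k=1: C(33,1)·0.05^1·0.95^32 = 0.319624
  k=2: C(33,2)·0.05^2·0.95^31 = 0.269157
P(X ≤ 2) = 0.772807

0.7728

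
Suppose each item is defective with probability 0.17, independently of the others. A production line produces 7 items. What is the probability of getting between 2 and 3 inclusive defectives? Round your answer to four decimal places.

0.3207

X ~ Binomial(7, 0.17); P(2 ≤ X ≤ 3) = Σ C(7,k) p^k (1−p)^(7−k) over k:
  k=2: C(7,2)·0.17^2·0.83^5 = 0.239060
  k=3: C(7,3)·0.17^3·0.83^4 = 0.081607
Total = 0.320667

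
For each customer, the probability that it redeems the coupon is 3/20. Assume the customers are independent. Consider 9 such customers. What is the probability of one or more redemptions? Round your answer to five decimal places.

P(at least one) = 1 − P(none) = 1 − (1 − 0.15)^9
= 1 − 0.2316169 = 0.7683831

0.76838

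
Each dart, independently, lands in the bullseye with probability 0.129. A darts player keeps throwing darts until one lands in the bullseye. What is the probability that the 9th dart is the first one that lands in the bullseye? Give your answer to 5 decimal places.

0.04273

Geometric (trials to first success), p = 0.129.
P(Y = 9) = (1−p)^8 · p = 0.33124 · 0.129 = 0.0427302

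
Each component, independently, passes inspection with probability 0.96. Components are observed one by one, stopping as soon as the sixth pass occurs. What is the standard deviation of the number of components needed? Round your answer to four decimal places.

0.5103

Y = total components until the sixth success; negative binomial with r=6, p=0.96.
SD(Y) = √[r(1−p)/p²] = √(0.260417) = 0.510310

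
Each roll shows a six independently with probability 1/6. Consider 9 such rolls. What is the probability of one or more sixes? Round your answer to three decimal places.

P(at least one) = 1 − P(none) = 1 − (1 − 0.166667)^9
= 1 − 0.19381 = 0.80619

0.806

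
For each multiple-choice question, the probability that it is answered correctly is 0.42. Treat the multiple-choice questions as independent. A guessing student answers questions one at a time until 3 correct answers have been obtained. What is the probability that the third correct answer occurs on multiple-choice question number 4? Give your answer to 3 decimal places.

0.129

Y = trial on which the third success occurs; negative binomial, r=3, p=0.42.
P(Y=4) = C(3,2) · p^3 · (1−p)^1
= 3 · 0.074088 · 0.58 = 0.12891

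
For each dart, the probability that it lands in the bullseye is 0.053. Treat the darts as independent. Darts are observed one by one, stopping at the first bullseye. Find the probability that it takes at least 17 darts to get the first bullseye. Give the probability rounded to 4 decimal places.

Y = number of darts to the first success; geometric, p = 0.053.
P(Y > 16) = P(first 16 all fail) = (1−p)^16 = 0.418408

0.4184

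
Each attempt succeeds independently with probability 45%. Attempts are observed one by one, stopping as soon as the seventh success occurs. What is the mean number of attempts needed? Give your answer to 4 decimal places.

Y = total attempts until the seventh success; negative binomial with r=7, p=0.45.
E[Y] = r / p = 7 / 0.45 = 15.555556

15.5556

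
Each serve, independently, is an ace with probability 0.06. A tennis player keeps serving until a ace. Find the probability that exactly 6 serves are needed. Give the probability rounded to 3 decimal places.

Geometric (trials to first success), p = 0.06.
P(Y = 6) = (1−p)^5 · p = 0.7339 · 0.06 = 0.04403

0.044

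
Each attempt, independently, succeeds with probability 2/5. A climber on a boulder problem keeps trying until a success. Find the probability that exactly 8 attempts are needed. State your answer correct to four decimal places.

0.0112

Geometric (trials to first success), p = 0.40.
P(Y = 8) = (1−p)^7 · p = 0.027994 · 0.40 = 0.011197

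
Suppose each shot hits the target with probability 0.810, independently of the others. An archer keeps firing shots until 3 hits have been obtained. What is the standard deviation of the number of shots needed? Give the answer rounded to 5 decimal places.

Y = total shots until the third success; negative binomial with r=3, p=0.81.
SD(Y) = √[r(1−p)/p²] = √(0.8687700) = 0.9320783

0.93208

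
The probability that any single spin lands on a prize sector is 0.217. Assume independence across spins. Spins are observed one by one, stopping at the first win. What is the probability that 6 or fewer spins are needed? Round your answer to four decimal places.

Y = number of spins to the first success; geometric, p = 0.217.
P(Y ≤ 6) = 1 − (1−p)^6 = 1 − 0.230447 = 0.769553

0.7696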